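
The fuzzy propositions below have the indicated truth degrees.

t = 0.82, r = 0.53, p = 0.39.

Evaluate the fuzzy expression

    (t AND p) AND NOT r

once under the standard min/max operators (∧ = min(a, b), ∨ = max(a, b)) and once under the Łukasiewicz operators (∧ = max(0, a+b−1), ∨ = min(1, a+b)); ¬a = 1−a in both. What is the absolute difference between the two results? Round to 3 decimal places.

Under standard min/max:
  t AND p = min(a, b) on (0.82, 0.39) = 0.39
  NOT r = 1 − 0.53 = 0.47
  (t AND p) AND NOT r = min(a, b) on (0.39, 0.47) = 0.39
  → value = 0.3900
Under Łukasiewicz:
  t AND p = max(0, a+b−1) on (0.82, 0.39) = 0.21
  NOT r = 1 − 0.53 = 0.47
  (t AND p) AND NOT r = max(0, a+b−1) on (0.21, 0.47) = 0.00
  → value = 0.0000
|0.3900 − 0.0000| = 0.390

0.390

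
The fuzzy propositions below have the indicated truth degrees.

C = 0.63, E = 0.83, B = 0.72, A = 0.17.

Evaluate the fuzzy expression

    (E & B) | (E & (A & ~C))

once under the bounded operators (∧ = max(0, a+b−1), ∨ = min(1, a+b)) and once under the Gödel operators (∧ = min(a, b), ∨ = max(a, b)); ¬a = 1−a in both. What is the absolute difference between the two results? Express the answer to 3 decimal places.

Under bounded:
  E & B = max(0, a+b−1) on (0.83, 0.72) = 0.55
  ~C = 1 − 0.63 = 0.37
  A & ~C = max(0, a+b−1) on (0.17, 0.37) = 0.00
  E & (A & ~C) = max(0, a+b−1) on (0.83, 0.00) = 0.00
  (E & B) | (E & (A & ~C)) = min(1, a+b) on (0.55, 0.00) = 0.55
  → value = 0.5500
Under Gödel:
  E & B = min(a, b) on (0.83, 0.72) = 0.72
  ~C = 1 − 0.63 = 0.37
  A & ~C = min(a, b) on (0.17, 0.37) = 0.17
  E & (A & ~C) = min(a, b) on (0.83, 0.17) = 0.17
  (E & B) | (E & (A & ~C)) = max(a, b) on (0.72, 0.17) = 0.72
  → value = 0.7200
|0.5500 − 0.7200| = 0.170

0.170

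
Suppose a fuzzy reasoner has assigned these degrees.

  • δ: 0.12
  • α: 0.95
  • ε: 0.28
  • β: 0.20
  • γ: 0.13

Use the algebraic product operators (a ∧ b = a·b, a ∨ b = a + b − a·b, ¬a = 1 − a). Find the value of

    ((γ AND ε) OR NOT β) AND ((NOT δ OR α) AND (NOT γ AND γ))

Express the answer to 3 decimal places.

γ AND ε = a·b on (0.1300, 0.2800) = 0.0364
NOT β = 1 − 0.2000 = 0.8000
(γ AND ε) OR NOT β = a + b − a·b on (0.0364, 0.8000) = 0.8073
NOT δ = 1 − 0.1200 = 0.8800
NOT δ OR α = a + b − a·b on (0.8800, 0.9500) = 0.9940
NOT γ = 1 − 0.1300 = 0.8700
NOT γ AND γ = a·b on (0.8700, 0.1300) = 0.1131
(NOT δ OR α) AND (NOT γ AND γ) = a·b on (0.9940, 0.1131) = 0.1124
((γ AND ε) OR NOT β) AND ((NOT δ OR α) AND (NOT γ AND γ)) = a·b on (0.8073, 0.1124) = 0.0908

0.091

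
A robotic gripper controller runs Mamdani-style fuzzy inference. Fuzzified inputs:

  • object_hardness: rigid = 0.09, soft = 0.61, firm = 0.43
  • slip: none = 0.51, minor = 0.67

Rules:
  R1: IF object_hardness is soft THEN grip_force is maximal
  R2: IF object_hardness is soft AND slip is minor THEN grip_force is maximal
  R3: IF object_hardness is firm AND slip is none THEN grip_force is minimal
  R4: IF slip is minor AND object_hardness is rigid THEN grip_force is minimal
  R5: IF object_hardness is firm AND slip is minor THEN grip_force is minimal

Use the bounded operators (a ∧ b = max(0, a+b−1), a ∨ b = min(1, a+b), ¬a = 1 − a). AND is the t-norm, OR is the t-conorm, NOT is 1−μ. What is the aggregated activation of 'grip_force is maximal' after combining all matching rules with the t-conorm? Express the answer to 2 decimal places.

R1: soft=0.61 → w = 0.61
R2: soft=0.61, minor=0.67; AND[max(0, a+b−1)] → w = 0.28
R3: firm=0.43, none=0.51; AND[max(0, a+b−1)] → w = 0.00
R4: minor=0.67, rigid=0.09; AND[max(0, a+b−1)] → w = 0.00
R5: firm=0.43, minor=0.67; AND[max(0, a+b−1)] → w = 0.10
Rules with consequent 'maximal': {R1, R2} → strengths 0.61, 0.28
Aggregate via t-conorm [min(1, a+b)]: 0.89

0.89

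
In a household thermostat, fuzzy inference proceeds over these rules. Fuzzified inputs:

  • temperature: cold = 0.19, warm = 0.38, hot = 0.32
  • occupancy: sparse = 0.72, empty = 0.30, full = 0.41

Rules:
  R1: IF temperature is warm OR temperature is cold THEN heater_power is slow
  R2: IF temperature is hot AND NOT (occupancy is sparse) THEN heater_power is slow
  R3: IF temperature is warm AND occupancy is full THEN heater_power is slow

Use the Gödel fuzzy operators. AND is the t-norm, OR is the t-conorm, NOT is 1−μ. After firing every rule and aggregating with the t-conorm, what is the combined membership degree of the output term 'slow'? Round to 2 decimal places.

R1: warm=0.38, cold=0.19; OR[max(a, b)] → w = 0.38
R2: hot=0.32, ¬sparse=1−0.72=0.28; AND[min(a, b)] → w = 0.28
R3: warm=0.38, full=0.41; AND[min(a, b)] → w = 0.38
Rules with consequent 'slow': {R1, R2, R3} → strengths 0.38, 0.28, 0.38
Aggregate via t-conorm [max(a, b)]: 0.38

0.38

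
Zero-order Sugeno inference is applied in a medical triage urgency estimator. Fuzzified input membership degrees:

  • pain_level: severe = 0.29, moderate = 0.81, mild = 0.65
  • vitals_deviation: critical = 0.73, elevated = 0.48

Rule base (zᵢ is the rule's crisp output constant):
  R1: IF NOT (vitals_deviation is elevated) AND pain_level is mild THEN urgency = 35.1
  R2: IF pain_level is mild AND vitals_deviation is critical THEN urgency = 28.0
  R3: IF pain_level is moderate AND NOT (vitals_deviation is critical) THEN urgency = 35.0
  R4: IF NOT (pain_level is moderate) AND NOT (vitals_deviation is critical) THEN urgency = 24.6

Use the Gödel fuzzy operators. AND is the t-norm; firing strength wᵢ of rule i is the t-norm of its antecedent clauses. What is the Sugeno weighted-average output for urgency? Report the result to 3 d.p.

R1 (z=35.1): ¬elevated=1−0.48=0.52, mild=0.65; AND[min(a, b)] → w = 0.52
R2 (z=28.0): mild=0.65, critical=0.73; AND[min(a, b)] → w = 0.65
R3 (z=35.0): moderate=0.81, ¬critical=1−0.73=0.27; AND[min(a, b)] → w = 0.27
R4 (z=24.6): ¬moderate=1−0.81=0.19, ¬critical=1−0.73=0.27; AND[min(a, b)] → w = 0.19
Weighted average = (0.52·35.1 + 0.65·28.0 + 0.27·35.0 + 0.19·24.6) / (0.52 + 0.65 + 0.27 + 0.19)
  = 50.5760 / 1.6300 = 31.028

31.028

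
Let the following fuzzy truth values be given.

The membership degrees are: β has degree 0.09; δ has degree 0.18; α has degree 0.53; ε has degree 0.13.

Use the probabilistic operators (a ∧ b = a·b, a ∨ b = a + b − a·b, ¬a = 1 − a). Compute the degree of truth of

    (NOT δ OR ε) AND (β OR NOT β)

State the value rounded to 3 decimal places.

NOT δ = 1 − 0.1800 = 0.8200
NOT δ OR ε = a + b − a·b on (0.8200, 0.1300) = 0.8434
NOT β = 1 − 0.0900 = 0.9100
β OR NOT β = a + b − a·b on (0.0900, 0.9100) = 0.9181
(NOT δ OR ε) AND (β OR NOT β) = a·b on (0.8434, 0.9181) = 0.7743

0.774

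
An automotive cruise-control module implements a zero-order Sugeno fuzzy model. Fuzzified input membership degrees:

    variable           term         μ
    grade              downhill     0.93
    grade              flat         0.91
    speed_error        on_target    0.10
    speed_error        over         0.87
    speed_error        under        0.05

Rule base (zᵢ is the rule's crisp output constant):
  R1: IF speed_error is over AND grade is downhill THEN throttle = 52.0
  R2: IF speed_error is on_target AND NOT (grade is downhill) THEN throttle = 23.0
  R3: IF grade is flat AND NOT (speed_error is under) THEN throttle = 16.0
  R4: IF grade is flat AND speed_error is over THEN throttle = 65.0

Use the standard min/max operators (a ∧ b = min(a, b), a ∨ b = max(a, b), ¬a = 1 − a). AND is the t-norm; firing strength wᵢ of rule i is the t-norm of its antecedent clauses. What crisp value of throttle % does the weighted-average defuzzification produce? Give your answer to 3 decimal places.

R1 (z=52.0): over=0.87, downhill=0.93; AND[min(a, b)] → w = 0.87
R2 (z=23.0): on_target=0.10, ¬downhill=1−0.93=0.07; AND[min(a, b)] → w = 0.07
R3 (z=16.0): flat=0.91, ¬under=1−0.05=0.95; AND[min(a, b)] → w = 0.91
R4 (z=65.0): flat=0.91, over=0.87; AND[min(a, b)] → w = 0.87
Weighted average = (0.87·52.0 + 0.07·23.0 + 0.91·16.0 + 0.87·65.0) / (0.87 + 0.07 + 0.91 + 0.87)
  = 117.9600 / 2.7200 = 43.368

43.368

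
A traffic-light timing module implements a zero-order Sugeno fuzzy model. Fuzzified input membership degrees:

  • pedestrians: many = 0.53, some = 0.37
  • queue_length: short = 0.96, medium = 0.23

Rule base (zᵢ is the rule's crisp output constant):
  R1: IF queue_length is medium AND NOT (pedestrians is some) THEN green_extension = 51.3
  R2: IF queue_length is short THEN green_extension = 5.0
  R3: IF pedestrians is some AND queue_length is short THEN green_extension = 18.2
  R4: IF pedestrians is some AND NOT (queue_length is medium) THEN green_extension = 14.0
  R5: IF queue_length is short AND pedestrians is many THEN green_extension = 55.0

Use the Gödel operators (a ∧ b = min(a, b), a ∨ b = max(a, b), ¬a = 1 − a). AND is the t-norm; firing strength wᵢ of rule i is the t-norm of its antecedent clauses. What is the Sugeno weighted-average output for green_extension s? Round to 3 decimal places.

23.440

R1 (z=51.3): medium=0.23, ¬some=1−0.37=0.63; AND[min(a, b)] → w = 0.23
R2 (z=5.0): short=0.96 → w = 0.96
R3 (z=18.2): some=0.37, short=0.96; AND[min(a, b)] → w = 0.37
R4 (z=14.0): some=0.37, ¬medium=1−0.23=0.77; AND[min(a, b)] → w = 0.37
R5 (z=55.0): short=0.96, many=0.53; AND[min(a, b)] → w = 0.53
Weighted average = (0.23·51.3 + 0.96·5.0 + 0.37·18.2 + 0.37·14.0 + 0.53·55.0) / (0.23 + 0.96 + 0.37 + 0.37 + 0.53)
  = 57.6630 / 2.4600 = 23.440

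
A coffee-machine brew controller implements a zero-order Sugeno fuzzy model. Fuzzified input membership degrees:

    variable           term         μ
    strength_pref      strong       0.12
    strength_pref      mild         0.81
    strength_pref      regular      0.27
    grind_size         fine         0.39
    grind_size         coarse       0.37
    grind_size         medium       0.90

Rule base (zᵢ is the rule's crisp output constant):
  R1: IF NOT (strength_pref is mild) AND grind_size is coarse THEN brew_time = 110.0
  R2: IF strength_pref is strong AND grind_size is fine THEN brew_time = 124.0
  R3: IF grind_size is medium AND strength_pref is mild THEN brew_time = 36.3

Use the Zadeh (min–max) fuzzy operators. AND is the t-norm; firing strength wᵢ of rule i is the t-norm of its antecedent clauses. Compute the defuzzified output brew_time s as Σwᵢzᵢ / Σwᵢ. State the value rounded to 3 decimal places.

58.199

R1 (z=110.0): ¬mild=1−0.81=0.19, coarse=0.37; AND[min(a, b)] → w = 0.19
R2 (z=124.0): strong=0.12, fine=0.39; AND[min(a, b)] → w = 0.12
R3 (z=36.3): medium=0.90, mild=0.81; AND[min(a, b)] → w = 0.81
Weighted average = (0.19·110.0 + 0.12·124.0 + 0.81·36.3) / (0.19 + 0.12 + 0.81)
  = 65.1830 / 1.1200 = 58.199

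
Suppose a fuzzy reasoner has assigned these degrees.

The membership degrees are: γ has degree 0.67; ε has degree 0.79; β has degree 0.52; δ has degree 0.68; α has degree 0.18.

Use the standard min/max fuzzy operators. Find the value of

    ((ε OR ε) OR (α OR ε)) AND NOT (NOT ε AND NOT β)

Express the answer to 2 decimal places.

ε OR ε = max(a, b) on (0.79, 0.79) = 0.79
α OR ε = max(a, b) on (0.18, 0.79) = 0.79
(ε OR ε) OR (α OR ε) = max(a, b) on (0.79, 0.79) = 0.79
NOT ε = 1 − 0.79 = 0.21
NOT β = 1 − 0.52 = 0.48
NOT ε AND NOT β = min(a, b) on (0.21, 0.48) = 0.21
NOT (NOT ε AND NOT β) = 1 − 0.21 = 0.79
((ε OR ε) OR (α OR ε)) AND NOT (NOT ε AND NOT β) = min(a, b) on (0.79, 0.79) = 0.79

0.79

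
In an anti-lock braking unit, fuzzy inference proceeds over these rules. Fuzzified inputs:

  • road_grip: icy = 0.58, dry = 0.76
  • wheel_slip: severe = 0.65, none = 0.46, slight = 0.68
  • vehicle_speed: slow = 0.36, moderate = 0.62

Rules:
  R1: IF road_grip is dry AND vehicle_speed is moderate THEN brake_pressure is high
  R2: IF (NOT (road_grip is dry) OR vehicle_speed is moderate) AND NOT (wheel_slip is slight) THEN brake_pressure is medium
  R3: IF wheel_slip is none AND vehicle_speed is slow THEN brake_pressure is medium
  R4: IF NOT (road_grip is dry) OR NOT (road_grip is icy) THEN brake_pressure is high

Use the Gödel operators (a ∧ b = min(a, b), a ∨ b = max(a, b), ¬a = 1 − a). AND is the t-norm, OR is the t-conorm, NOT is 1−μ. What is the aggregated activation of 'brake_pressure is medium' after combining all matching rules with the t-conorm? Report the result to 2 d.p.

R1: dry=0.76, moderate=0.62; AND[min(a, b)] → w = 0.62
R2: (¬dry=1−0.76=0.24 OR moderate=0.62) = 0.62; AND[min(a, b)] with ¬slight=1−0.68=0.32 → w = 0.32
R3: none=0.46, slow=0.36; AND[min(a, b)] → w = 0.36
R4: ¬dry=1−0.76=0.24, ¬icy=1−0.58=0.42; OR[max(a, b)] → w = 0.42
Rules with consequent 'medium': {R2, R3} → strengths 0.32, 0.36
Aggregate via t-conorm [max(a, b)]: 0.36

0.36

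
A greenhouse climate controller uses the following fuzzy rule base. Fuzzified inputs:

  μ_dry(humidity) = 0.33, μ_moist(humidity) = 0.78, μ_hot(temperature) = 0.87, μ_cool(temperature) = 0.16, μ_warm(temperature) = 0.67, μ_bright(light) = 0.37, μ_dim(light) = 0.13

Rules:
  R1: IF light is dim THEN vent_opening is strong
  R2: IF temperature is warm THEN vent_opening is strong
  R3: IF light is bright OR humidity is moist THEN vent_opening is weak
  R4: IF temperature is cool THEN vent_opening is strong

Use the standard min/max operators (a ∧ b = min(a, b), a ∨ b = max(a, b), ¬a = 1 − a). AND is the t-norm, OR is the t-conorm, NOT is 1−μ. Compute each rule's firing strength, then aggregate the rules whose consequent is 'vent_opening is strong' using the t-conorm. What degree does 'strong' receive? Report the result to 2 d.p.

0.67

R1: dim=0.13 → w = 0.13
R2: warm=0.67 → w = 0.67
R3: bright=0.37, moist=0.78; OR[max(a, b)] → w = 0.78
R4: cool=0.16 → w = 0.16
Rules with consequent 'strong': {R1, R2, R4} → strengths 0.13, 0.67, 0.16
Aggregate via t-conorm [max(a, b)]: 0.67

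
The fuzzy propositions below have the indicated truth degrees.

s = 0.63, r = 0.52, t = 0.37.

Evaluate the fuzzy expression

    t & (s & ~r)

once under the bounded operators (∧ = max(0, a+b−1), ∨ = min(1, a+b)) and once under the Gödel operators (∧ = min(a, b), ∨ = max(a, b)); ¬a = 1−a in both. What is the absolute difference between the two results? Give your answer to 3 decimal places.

Under bounded:
  ~r = 1 − 0.52 = 0.48
  s & ~r = max(0, a+b−1) on (0.63, 0.48) = 0.11
  t & (s & ~r) = max(0, a+b−1) on (0.37, 0.11) = 0.00
  → value = 0.0000
Under Gödel:
  ~r = 1 − 0.52 = 0.48
  s & ~r = min(a, b) on (0.63, 0.48) = 0.48
  t & (s & ~r) = min(a, b) on (0.37, 0.48) = 0.37
  → value = 0.3700
|0.0000 − 0.3700| = 0.370

0.370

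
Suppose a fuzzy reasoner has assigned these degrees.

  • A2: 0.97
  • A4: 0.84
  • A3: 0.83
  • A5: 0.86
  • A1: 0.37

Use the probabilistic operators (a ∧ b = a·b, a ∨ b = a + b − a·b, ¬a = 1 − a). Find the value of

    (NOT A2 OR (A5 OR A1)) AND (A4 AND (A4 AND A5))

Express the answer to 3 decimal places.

0.555

NOT A2 = 1 − 0.9700 = 0.0300
A5 OR A1 = a + b − a·b on (0.8600, 0.3700) = 0.9118
NOT A2 OR (A5 OR A1) = a + b − a·b on (0.0300, 0.9118) = 0.9144
A4 AND A5 = a·b on (0.8400, 0.8600) = 0.7224
A4 AND (A4 AND A5) = a·b on (0.8400, 0.7224) = 0.6068
(NOT A2 OR (A5 OR A1)) AND (A4 AND (A4 AND A5)) = a·b on (0.9144, 0.6068) = 0.5549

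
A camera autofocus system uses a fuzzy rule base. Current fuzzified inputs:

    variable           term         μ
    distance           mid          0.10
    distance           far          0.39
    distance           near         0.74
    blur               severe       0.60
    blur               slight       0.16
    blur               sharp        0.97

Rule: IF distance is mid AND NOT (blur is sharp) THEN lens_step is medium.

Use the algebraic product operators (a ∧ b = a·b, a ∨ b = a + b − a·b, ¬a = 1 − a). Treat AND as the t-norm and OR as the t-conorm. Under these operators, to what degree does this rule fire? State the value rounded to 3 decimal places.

firing strength: mid=0.10, ¬sharp=1−0.97=0.03; AND[a·b] → w = 0.0030

0.003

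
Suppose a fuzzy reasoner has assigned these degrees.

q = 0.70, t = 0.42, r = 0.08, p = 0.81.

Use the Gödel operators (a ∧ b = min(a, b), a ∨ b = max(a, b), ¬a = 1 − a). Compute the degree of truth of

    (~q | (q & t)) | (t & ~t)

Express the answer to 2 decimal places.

0.42

~q = 1 − 0.70 = 0.30
q & t = min(a, b) on (0.70, 0.42) = 0.42
~q | (q & t) = max(a, b) on (0.30, 0.42) = 0.42
~t = 1 − 0.42 = 0.58
t & ~t = min(a, b) on (0.42, 0.58) = 0.42
(~q | (q & t)) | (t & ~t) = max(a, b) on (0.42, 0.42) = 0.42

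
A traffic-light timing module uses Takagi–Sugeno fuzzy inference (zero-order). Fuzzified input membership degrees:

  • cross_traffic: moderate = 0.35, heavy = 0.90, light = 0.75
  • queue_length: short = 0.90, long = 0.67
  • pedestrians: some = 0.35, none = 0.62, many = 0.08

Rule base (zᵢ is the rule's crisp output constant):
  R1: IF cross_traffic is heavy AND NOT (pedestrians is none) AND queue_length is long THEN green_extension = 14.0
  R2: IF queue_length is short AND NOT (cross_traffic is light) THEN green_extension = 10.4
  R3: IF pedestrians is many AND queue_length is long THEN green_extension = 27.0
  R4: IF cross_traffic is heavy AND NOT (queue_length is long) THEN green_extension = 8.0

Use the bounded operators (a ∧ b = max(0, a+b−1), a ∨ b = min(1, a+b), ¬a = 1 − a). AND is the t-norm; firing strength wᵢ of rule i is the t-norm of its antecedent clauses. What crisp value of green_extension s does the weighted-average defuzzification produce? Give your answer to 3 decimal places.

R1 (z=14.0): heavy=0.90, ¬none=1−0.62=0.38, long=0.67; AND[max(0, a+b−1)] → w = 0.00
R2 (z=10.4): short=0.90, ¬light=1−0.75=0.25; AND[max(0, a+b−1)] → w = 0.15
R3 (z=27.0): many=0.08, long=0.67; AND[max(0, a+b−1)] → w = 0.00
R4 (z=8.0): heavy=0.90, ¬long=1−0.67=0.33; AND[max(0, a+b−1)] → w = 0.23
Weighted average = (0.00·14.0 + 0.15·10.4 + 0.00·27.0 + 0.23·8.0) / (0.00 + 0.15 + 0.00 + 0.23)
  = 3.4000 / 0.3800 = 8.947

8.947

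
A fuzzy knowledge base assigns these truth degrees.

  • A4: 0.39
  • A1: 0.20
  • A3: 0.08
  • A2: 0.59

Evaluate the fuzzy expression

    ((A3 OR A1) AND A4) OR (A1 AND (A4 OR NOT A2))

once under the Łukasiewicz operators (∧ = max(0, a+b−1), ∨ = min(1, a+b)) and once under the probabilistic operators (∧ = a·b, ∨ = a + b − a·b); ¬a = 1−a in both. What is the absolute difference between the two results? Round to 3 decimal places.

0.218

Under Łukasiewicz:
  A3 OR A1 = min(1, a+b) on (0.08, 0.20) = 0.28
  (A3 OR A1) AND A4 = max(0, a+b−1) on (0.28, 0.39) = 0.00
  NOT A2 = 1 − 0.59 = 0.41
  A4 OR NOT A2 = min(1, a+b) on (0.39, 0.41) = 0.80
  A1 AND (A4 OR NOT A2) = max(0, a+b−1) on (0.20, 0.80) = 0.00
  ((A3 OR A1) AND A4) OR (A1 AND (A4 OR NOT A2)) = min(1, a+b) on (0.00, 0.00) = 0.00
  → value = 0.0000
Under probabilistic:
  A3 OR A1 = a + b − a·b on (0.0800, 0.2000) = 0.2640
  (A3 OR A1) AND A4 = a·b on (0.2640, 0.3900) = 0.1030
  NOT A2 = 1 − 0.5900 = 0.4100
  A4 OR NOT A2 = a + b − a·b on (0.3900, 0.4100) = 0.6401
  A1 AND (A4 OR NOT A2) = a·b on (0.2000, 0.6401) = 0.1280
  ((A3 OR A1) AND A4) OR (A1 AND (A4 OR NOT A2)) = a + b − a·b on (0.1030, 0.1280) = 0.2178
  → value = 0.2178
|0.0000 − 0.2178| = 0.218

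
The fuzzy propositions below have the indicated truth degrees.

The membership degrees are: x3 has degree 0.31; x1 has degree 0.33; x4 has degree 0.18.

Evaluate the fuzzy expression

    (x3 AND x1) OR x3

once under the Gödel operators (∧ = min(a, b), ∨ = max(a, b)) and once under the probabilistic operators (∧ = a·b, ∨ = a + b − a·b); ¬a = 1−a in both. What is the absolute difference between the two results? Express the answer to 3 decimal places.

0.071

Under Gödel:
  x3 AND x1 = min(a, b) on (0.31, 0.33) = 0.31
  (x3 AND x1) OR x3 = max(a, b) on (0.31, 0.31) = 0.31
  → value = 0.3100
Under probabilistic:
  x3 AND x1 = a·b on (0.3100, 0.3300) = 0.1023
  (x3 AND x1) OR x3 = a + b − a·b on (0.1023, 0.3100) = 0.3806
  → value = 0.3806
|0.3100 − 0.3806| = 0.071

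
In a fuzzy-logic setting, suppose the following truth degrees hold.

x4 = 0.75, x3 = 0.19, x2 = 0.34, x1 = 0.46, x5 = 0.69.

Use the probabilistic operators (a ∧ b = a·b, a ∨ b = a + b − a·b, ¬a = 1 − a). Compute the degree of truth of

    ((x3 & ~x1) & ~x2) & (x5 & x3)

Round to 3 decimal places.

0.009

~x1 = 1 − 0.4600 = 0.5400
x3 & ~x1 = a·b on (0.1900, 0.5400) = 0.1026
~x2 = 1 − 0.3400 = 0.6600
(x3 & ~x1) & ~x2 = a·b on (0.1026, 0.6600) = 0.0677
x5 & x3 = a·b on (0.6900, 0.1900) = 0.1311
((x3 & ~x1) & ~x2) & (x5 & x3) = a·b on (0.0677, 0.1311) = 0.0089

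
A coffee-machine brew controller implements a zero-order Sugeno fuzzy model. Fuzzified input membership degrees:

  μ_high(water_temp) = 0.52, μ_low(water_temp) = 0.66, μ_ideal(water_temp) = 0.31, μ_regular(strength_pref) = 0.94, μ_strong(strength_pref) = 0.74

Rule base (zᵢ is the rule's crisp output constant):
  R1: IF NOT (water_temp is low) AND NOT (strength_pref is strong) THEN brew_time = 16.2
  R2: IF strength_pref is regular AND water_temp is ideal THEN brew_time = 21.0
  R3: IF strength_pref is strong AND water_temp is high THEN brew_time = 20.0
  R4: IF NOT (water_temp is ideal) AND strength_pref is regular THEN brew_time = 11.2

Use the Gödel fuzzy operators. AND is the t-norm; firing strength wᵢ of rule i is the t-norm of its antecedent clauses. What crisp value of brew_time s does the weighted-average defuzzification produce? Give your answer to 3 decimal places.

16.208

R1 (z=16.2): ¬low=1−0.66=0.34, ¬strong=1−0.74=0.26; AND[min(a, b)] → w = 0.26
R2 (z=21.0): regular=0.94, ideal=0.31; AND[min(a, b)] → w = 0.31
R3 (z=20.0): strong=0.74, high=0.52; AND[min(a, b)] → w = 0.52
R4 (z=11.2): ¬ideal=1−0.31=0.69, regular=0.94; AND[min(a, b)] → w = 0.69
Weighted average = (0.26·16.2 + 0.31·21.0 + 0.52·20.0 + 0.69·11.2) / (0.26 + 0.31 + 0.52 + 0.69)
  = 28.8500 / 1.7800 = 16.208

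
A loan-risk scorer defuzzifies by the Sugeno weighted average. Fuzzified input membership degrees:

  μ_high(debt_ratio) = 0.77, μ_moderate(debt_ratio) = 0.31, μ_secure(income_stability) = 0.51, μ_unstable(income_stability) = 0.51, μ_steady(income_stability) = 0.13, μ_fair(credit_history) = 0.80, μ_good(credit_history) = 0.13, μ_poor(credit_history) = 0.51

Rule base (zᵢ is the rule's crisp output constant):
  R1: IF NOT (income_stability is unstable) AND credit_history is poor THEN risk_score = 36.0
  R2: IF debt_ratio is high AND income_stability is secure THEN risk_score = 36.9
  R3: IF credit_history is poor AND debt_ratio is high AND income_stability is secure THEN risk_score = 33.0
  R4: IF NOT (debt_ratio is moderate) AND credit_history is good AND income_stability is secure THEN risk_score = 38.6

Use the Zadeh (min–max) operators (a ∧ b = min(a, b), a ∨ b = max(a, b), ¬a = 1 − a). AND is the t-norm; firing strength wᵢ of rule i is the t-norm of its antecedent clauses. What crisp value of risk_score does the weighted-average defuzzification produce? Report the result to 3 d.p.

R1 (z=36.0): ¬unstable=1−0.51=0.49, poor=0.51; AND[min(a, b)] → w = 0.49
R2 (z=36.9): high=0.77, secure=0.51; AND[min(a, b)] → w = 0.51
R3 (z=33.0): poor=0.51, high=0.77, secure=0.51; AND[min(a, b)] → w = 0.51
R4 (z=38.6): ¬moderate=1−0.31=0.69, good=0.13, secure=0.51; AND[min(a, b)] → w = 0.13
Weighted average = (0.49·36.0 + 0.51·36.9 + 0.51·33.0 + 0.13·38.6) / (0.49 + 0.51 + 0.51 + 0.13)
  = 58.3070 / 1.6400 = 35.553

35.553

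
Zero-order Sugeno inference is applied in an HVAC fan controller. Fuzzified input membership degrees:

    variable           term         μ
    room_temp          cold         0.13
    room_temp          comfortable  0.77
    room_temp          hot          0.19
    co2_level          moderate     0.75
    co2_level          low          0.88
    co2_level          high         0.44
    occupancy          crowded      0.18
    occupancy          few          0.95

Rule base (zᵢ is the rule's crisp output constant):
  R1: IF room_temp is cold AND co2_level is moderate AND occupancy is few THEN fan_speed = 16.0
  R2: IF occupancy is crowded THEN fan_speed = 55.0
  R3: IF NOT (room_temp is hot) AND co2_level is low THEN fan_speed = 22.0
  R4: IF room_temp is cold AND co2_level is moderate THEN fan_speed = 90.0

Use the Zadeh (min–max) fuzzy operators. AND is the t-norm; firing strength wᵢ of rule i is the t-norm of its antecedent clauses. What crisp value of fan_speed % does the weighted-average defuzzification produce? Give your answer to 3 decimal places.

33.200

R1 (z=16.0): cold=0.13, moderate=0.75, few=0.95; AND[min(a, b)] → w = 0.13
R2 (z=55.0): crowded=0.18 → w = 0.18
R3 (z=22.0): ¬hot=1−0.19=0.81, low=0.88; AND[min(a, b)] → w = 0.81
R4 (z=90.0): cold=0.13, moderate=0.75; AND[min(a, b)] → w = 0.13
Weighted average = (0.13·16.0 + 0.18·55.0 + 0.81·22.0 + 0.13·90.0) / (0.13 + 0.18 + 0.81 + 0.13)
  = 41.5000 / 1.2500 = 33.200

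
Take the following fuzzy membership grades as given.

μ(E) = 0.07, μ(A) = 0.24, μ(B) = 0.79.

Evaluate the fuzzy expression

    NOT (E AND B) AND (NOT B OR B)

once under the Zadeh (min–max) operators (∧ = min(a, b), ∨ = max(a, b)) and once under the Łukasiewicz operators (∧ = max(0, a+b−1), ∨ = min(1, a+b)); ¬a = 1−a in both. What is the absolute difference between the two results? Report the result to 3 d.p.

Under Zadeh (min–max):
  E AND B = min(a, b) on (0.07, 0.79) = 0.07
  NOT (E AND B) = 1 − 0.07 = 0.93
  NOT B = 1 − 0.79 = 0.21
  NOT B OR B = max(a, b) on (0.21, 0.79) = 0.79
  NOT (E AND B) AND (NOT B OR B) = min(a, b) on (0.93, 0.79) = 0.79
  → value = 0.7900
Under Łukasiewicz:
  E AND B = max(0, a+b−1) on (0.07, 0.79) = 0.00
  NOT (E AND B) = 1 − 0.00 = 1.00
  NOT B = 1 − 0.79 = 0.21
  NOT B OR B = min(1, a+b) on (0.21, 0.79) = 1.00
  NOT (E AND B) AND (NOT B OR B) = max(0, a+b−1) on (1.00, 1.00) = 1.00
  → value = 1.0000
|0.7900 − 1.0000| = 0.210

0.210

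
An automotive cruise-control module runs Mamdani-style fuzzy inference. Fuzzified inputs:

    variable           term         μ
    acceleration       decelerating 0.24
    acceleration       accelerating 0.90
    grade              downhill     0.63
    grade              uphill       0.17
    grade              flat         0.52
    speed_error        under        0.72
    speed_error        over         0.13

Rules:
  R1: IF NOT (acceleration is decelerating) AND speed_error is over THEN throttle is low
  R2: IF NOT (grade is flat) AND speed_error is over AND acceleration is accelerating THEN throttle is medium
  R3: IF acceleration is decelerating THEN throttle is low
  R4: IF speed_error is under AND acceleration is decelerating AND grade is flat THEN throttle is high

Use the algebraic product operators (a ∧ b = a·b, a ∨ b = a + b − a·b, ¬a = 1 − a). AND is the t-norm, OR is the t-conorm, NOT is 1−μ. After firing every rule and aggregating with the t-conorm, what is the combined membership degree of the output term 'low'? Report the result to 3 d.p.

0.315

R1: ¬decelerating=1−0.24=0.76, over=0.13; AND[a·b] → w = 0.0988
R2: ¬flat=1−0.52=0.48, over=0.13, accelerating=0.90; AND[a·b] → w = 0.0562
R3: decelerating=0.24 → w = 0.2400
R4: under=0.72, decelerating=0.24, flat=0.52; AND[a·b] → w = 0.0899
Rules with consequent 'low': {R1, R3} → strengths 0.0988, 0.2400
Aggregate via t-conorm [a + b − a·b]: 0.3151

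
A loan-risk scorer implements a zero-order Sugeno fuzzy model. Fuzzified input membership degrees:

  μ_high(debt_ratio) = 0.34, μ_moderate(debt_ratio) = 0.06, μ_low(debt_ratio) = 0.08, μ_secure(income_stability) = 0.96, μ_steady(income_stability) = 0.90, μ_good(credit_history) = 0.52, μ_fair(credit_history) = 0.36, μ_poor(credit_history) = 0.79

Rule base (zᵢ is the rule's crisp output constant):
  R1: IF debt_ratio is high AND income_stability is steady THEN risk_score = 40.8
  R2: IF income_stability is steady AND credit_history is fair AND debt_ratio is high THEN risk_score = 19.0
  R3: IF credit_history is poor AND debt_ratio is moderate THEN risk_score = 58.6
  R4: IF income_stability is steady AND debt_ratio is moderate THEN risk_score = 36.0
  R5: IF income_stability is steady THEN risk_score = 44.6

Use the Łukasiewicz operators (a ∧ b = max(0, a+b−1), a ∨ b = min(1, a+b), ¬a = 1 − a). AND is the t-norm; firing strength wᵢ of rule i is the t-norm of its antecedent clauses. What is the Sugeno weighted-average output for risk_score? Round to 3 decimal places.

R1 (z=40.8): high=0.34, steady=0.90; AND[max(0, a+b−1)] → w = 0.24
R2 (z=19.0): steady=0.90, fair=0.36, high=0.34; AND[max(0, a+b−1)] → w = 0.00
R3 (z=58.6): poor=0.79, moderate=0.06; AND[max(0, a+b−1)] → w = 0.00
R4 (z=36.0): steady=0.90, moderate=0.06; AND[max(0, a+b−1)] → w = 0.00
R5 (z=44.6): steady=0.90 → w = 0.90
Weighted average = (0.24·40.8 + 0.00·19.0 + 0.00·58.6 + 0.00·36.0 + 0.90·44.6) / (0.24 + 0.00 + 0.00 + 0.00 + 0.90)
  = 49.9320 / 1.1400 = 43.800

43.800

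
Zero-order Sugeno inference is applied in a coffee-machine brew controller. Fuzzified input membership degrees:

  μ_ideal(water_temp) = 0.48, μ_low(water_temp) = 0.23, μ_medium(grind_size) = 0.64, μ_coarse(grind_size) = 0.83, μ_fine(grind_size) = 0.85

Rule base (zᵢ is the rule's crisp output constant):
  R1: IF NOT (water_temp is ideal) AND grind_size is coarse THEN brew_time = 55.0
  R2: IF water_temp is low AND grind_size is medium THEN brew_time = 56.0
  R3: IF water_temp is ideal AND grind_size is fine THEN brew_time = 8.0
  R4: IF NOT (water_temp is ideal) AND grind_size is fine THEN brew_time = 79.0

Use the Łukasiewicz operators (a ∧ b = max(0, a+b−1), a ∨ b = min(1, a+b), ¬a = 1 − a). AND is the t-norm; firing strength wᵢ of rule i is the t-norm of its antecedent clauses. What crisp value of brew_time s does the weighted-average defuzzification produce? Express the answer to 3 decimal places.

R1 (z=55.0): ¬ideal=1−0.48=0.52, coarse=0.83; AND[max(0, a+b−1)] → w = 0.35
R2 (z=56.0): low=0.23, medium=0.64; AND[max(0, a+b−1)] → w = 0.00
R3 (z=8.0): ideal=0.48, fine=0.85; AND[max(0, a+b−1)] → w = 0.33
R4 (z=79.0): ¬ideal=1−0.48=0.52, fine=0.85; AND[max(0, a+b−1)] → w = 0.37
Weighted average = (0.35·55.0 + 0.00·56.0 + 0.33·8.0 + 0.37·79.0) / (0.35 + 0.00 + 0.33 + 0.37)
  = 51.1200 / 1.0500 = 48.686

48.686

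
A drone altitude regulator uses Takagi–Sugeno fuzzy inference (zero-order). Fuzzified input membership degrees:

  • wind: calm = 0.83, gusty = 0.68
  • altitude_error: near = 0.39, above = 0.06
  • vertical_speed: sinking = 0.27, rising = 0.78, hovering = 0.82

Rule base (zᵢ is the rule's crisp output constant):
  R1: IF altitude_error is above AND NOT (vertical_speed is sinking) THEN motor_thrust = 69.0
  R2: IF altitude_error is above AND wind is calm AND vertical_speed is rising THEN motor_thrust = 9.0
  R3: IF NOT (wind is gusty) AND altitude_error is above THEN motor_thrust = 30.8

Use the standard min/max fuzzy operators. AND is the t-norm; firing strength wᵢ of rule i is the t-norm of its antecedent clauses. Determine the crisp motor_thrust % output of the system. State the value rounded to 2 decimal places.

36.27

R1 (z=69.0): above=0.06, ¬sinking=1−0.27=0.73; AND[min(a, b)] → w = 0.06
R2 (z=9.0): above=0.06, calm=0.83, rising=0.78; AND[min(a, b)] → w = 0.06
R3 (z=30.8): ¬gusty=1−0.68=0.32, above=0.06; AND[min(a, b)] → w = 0.06
Weighted average = (0.06·69.0 + 0.06·9.0 + 0.06·30.8) / (0.06 + 0.06 + 0.06)
  = 6.5280 / 0.1800 = 36.27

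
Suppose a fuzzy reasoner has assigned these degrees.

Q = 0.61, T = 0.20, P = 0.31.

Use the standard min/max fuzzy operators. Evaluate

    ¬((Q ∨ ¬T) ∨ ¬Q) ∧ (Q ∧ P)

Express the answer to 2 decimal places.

0.20

¬T = 1 − 0.20 = 0.80
Q ∨ ¬T = max(a, b) on (0.61, 0.80) = 0.80
¬Q = 1 − 0.61 = 0.39
(Q ∨ ¬T) ∨ ¬Q = max(a, b) on (0.80, 0.39) = 0.80
¬((Q ∨ ¬T) ∨ ¬Q) = 1 − 0.80 = 0.20
Q ∧ P = min(a, b) on (0.61, 0.31) = 0.31
¬((Q ∨ ¬T) ∨ ¬Q) ∧ (Q ∧ P) = min(a, b) on (0.20, 0.31) = 0.20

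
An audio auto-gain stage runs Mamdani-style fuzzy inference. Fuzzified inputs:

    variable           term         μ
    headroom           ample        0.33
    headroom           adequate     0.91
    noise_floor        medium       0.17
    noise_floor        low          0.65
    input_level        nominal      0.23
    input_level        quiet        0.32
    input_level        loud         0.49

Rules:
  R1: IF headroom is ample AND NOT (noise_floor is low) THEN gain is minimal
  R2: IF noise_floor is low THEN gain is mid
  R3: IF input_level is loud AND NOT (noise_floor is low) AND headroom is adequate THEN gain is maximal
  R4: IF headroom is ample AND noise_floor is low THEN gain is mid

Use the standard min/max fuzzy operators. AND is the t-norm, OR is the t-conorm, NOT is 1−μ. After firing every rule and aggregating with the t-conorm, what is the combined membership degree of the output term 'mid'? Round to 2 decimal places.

R1: ample=0.33, ¬low=1−0.65=0.35; AND[min(a, b)] → w = 0.33
R2: low=0.65 → w = 0.65
R3: loud=0.49, ¬low=1−0.65=0.35, adequate=0.91; AND[min(a, b)] → w = 0.35
R4: ample=0.33, low=0.65; AND[min(a, b)] → w = 0.33
Rules with consequent 'mid': {R2, R4} → strengths 0.65, 0.33
Aggregate via t-conorm [max(a, b)]: 0.65

0.65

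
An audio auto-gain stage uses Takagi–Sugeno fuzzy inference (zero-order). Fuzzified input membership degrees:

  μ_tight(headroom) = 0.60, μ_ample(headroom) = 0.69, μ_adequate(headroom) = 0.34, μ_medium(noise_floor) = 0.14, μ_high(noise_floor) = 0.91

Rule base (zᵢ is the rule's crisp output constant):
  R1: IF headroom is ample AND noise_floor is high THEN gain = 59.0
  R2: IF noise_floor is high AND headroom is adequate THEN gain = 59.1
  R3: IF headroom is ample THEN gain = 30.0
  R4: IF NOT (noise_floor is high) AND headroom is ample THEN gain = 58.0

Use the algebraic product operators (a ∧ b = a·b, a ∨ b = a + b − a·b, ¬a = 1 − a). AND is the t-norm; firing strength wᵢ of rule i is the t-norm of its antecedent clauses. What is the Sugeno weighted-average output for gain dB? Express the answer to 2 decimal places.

47.14

R1 (z=59.0): ample=0.69, high=0.91; AND[a·b] → w = 0.6279
R2 (z=59.1): high=0.91, adequate=0.34; AND[a·b] → w = 0.3094
R3 (z=30.0): ample=0.69 → w = 0.6900
R4 (z=58.0): ¬high=1−0.91=0.09, ample=0.69; AND[a·b] → w = 0.0621
Weighted average = (0.6279·59.0 + 0.3094·59.1 + 0.6900·30.0 + 0.0621·58.0) / (0.6279 + 0.3094 + 0.6900 + 0.0621)
  = 79.6334 / 1.6894 = 47.14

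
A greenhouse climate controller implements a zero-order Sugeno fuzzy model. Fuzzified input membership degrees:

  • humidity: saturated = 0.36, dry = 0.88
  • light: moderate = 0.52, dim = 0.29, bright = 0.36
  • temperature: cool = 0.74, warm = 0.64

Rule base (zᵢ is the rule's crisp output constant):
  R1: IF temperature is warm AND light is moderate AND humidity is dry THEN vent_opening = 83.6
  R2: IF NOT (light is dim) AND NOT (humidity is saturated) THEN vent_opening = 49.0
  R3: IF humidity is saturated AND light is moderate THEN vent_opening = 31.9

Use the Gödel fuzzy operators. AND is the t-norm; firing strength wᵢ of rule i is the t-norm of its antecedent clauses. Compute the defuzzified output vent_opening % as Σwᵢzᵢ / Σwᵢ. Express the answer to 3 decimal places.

R1 (z=83.6): warm=0.64, moderate=0.52, dry=0.88; AND[min(a, b)] → w = 0.52
R2 (z=49.0): ¬dim=1−0.29=0.71, ¬saturated=1−0.36=0.64; AND[min(a, b)] → w = 0.64
R3 (z=31.9): saturated=0.36, moderate=0.52; AND[min(a, b)] → w = 0.36
Weighted average = (0.52·83.6 + 0.64·49.0 + 0.36·31.9) / (0.52 + 0.64 + 0.36)
  = 86.3160 / 1.5200 = 56.787

56.787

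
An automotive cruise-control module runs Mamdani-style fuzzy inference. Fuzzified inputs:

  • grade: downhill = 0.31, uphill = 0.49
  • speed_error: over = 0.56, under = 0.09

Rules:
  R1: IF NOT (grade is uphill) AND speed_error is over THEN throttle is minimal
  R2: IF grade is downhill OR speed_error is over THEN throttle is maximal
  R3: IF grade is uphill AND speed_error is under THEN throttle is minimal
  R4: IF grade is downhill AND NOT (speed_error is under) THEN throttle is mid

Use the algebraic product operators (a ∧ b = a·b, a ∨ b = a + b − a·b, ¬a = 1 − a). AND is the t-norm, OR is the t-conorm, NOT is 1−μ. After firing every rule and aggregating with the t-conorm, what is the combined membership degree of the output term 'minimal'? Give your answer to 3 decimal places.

0.317

R1: ¬uphill=1−0.49=0.51, over=0.56; AND[a·b] → w = 0.2856
R2: downhill=0.31, over=0.56; OR[a + b − a·b] → w = 0.6964
R3: uphill=0.49, under=0.09; AND[a·b] → w = 0.0441
R4: downhill=0.31, ¬under=1−0.09=0.91; AND[a·b] → w = 0.2821
Rules with consequent 'minimal': {R1, R3} → strengths 0.2856, 0.0441
Aggregate via t-conorm [a + b − a·b]: 0.3171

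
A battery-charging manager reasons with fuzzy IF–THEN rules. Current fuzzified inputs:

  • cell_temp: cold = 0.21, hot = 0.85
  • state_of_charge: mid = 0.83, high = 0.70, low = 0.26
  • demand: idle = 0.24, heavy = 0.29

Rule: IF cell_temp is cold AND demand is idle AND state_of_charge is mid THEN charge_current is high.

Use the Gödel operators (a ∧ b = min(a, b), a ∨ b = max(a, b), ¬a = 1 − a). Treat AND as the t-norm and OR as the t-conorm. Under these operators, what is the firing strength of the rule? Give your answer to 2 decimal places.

0.21

firing strength: cold=0.21, idle=0.24, mid=0.83; AND[min(a, b)] → w = 0.21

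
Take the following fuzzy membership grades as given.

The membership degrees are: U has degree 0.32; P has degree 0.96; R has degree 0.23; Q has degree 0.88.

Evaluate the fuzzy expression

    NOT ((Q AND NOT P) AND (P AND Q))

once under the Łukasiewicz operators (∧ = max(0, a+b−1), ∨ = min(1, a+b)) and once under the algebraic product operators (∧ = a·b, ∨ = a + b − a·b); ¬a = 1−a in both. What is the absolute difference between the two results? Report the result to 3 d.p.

Under Łukasiewicz:
  NOT P = 1 − 0.96 = 0.04
  Q AND NOT P = max(0, a+b−1) on (0.88, 0.04) = 0.00
  P AND Q = max(0, a+b−1) on (0.96, 0.88) = 0.84
  (Q AND NOT P) AND (P AND Q) = max(0, a+b−1) on (0.00, 0.84) = 0.00
  NOT ((Q AND NOT P) AND (P AND Q)) = 1 − 0.00 = 1.00
  → value = 1.0000
Under algebraic product:
  NOT P = 1 − 0.9600 = 0.0400
  Q AND NOT P = a·b on (0.8800, 0.0400) = 0.0352
  P AND Q = a·b on (0.9600, 0.8800) = 0.8448
  (Q AND NOT P) AND (P AND Q) = a·b on (0.0352, 0.8448) = 0.0297
  NOT ((Q AND NOT P) AND (P AND Q)) = 1 − 0.0297 = 0.9703
  → value = 0.9703
|1.0000 − 0.9703| = 0.030

0.030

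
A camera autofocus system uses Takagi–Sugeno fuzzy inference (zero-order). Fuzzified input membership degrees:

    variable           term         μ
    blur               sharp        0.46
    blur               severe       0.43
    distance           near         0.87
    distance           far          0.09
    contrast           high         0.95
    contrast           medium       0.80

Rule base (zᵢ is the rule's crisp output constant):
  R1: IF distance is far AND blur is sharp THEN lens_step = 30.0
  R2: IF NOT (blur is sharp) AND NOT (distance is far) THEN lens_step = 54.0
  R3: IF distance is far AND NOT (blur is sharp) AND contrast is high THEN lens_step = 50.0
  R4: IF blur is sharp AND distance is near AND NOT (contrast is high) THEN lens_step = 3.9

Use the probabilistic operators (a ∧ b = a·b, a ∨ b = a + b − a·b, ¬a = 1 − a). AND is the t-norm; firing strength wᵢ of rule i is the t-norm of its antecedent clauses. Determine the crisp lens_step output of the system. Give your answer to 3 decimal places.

R1 (z=30.0): far=0.09, sharp=0.46; AND[a·b] → w = 0.0414
R2 (z=54.0): ¬sharp=1−0.46=0.54, ¬far=1−0.09=0.91; AND[a·b] → w = 0.4914
R3 (z=50.0): far=0.09, ¬sharp=1−0.46=0.54, high=0.95; AND[a·b] → w = 0.0462
R4 (z=3.9): sharp=0.46, near=0.87, ¬high=1−0.95=0.05; AND[a·b] → w = 0.0200
Weighted average = (0.0414·30.0 + 0.4914·54.0 + 0.0462·50.0 + 0.0200·3.9) / (0.0414 + 0.4914 + 0.0462 + 0.0200)
  = 30.1641 / 0.5990 = 50.359

50.359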